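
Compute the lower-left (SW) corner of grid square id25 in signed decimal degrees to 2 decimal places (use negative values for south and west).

Field I=8, D=3: +8·20° lon, +3·10° lat → SW at lon -20°, lat -60°.
Square 2, 5: +2·2° lon, +5·1° lat → SW at lon -16°, lat -55°.
latitude -55.00, longitude -16.00.

-55.00, -16.00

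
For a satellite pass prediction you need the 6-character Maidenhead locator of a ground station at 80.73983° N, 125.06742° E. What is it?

PR20mr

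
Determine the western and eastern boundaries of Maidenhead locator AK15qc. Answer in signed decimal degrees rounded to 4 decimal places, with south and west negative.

-176.6667, -176.5833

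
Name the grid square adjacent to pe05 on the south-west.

OE94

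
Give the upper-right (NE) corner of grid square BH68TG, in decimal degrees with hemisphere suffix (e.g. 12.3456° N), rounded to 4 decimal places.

11.7083° S, 146.3333° W

Field B=1, H=7: +1·20° lon, +7·10° lat → SW at lon -160°, lat -20°.
Square 6, 8: +6·2° lon, +8·1° lat → SW at lon -148°, lat -12°.
Subsquare t=19, g=6: +19·0.0833333° lon, +6·0.0416667° lat → SW at lon -146.417°, lat -11.75°.
Cell spans 0.0833333° lon × 0.0416667° lat. NE corner is SW corner plus one full cell.
latitude 11.7083° S, longitude 146.3333° W.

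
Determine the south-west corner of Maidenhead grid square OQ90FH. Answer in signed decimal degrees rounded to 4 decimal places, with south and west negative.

Field O=14, Q=16: +14·20° lon, +16·10° lat → SW at lon 100°, lat 70°.
Square 9, 0: +9·2° lon, +0·1° lat → SW at lon 118°, lat 70°.
Subsquare f=5, h=7: +5·0.0833333° lon, +7·0.0416667° lat → SW at lon 118.417°, lat 70.2917°.
latitude 70.2917, longitude 118.4167.

70.2917, 118.4167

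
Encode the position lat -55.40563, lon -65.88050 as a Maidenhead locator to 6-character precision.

Shift to the Maidenhead origin (180°W, 90°S): lon 114.1195, lat 34.5944.
Field: 114.1195/20 → 5 → F, 34.5944/10 → 3 → D; chars FD.
Square: 14.1195/2 → 7, 4.5944/1 → 4; chars 74.
Subsquare: 0.1195/0.0833333 → 1 → b, 0.5944/0.0416667 → 14 → o; chars bo.

FD74bo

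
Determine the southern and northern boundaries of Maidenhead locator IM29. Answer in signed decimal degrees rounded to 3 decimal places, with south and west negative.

Field I=8, M=12: +8·20° lon, +12·10° lat → SW at lon -20°, lat 30°.
Square 2, 9: +2·2° lon, +9·1° lat → SW at lon -16°, lat 39°.
Cell spans 2° lon × 1° lat.
south 39.000, north 40.000.

39.000, 40.000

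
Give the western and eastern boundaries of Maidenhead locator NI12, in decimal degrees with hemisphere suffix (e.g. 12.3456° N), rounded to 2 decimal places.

82.00° E, 84.00° E

Field N=13, I=8: +13·20° lon, +8·10° lat → SW at lon 80°, lat -10°.
Square 1, 2: +1·2° lon, +2·1° lat → SW at lon 82°, lat -8°.
Cell spans 2° lon × 1° lat.
west 82.00° E, east 84.00° E.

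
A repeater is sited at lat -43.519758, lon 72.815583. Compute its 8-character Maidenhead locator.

Add 180° to longitude and 90° to latitude: 252.81558, 46.48024.
Field (20°×10°, letters A–R): 252.81558/20 → 12 → M, 46.48024/10 → 4 → E; chars ME.
Square (2°×1°, digits 0–9): 12.81558/2 → 6, 6.48024/1 → 6; chars 66.
Subsquare (5′×2.5′, letters a–x): 0.81558/0.0833333 → 9 → j, 0.48024/0.0416667 → 11 → l; chars jl.
Extended square (30″×15″, digits 0–9): 0.06558/0.00833333 → 7, 0.02191/0.00416667 → 5; chars 75.

ME66jl75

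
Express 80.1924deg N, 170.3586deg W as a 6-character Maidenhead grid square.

Shift to the Maidenhead origin (180°W, 90°S): lon 9.6414, lat 170.1924.
Field (20°×10°, letters A–R): lon ⌊9.6414/20⌋ = 0 → A; lat ⌊170.1924/10⌋ = 17 → R.
Square (2°×1°, digits 0–9): lon ⌊9.6414/2⌋ = 4; lat ⌊0.1924/1⌋ = 0.
Subsquare (5′×2.5′, letters a–x): lon ⌊1.6414/0.0833333⌋ = 19 → t; lat ⌊0.1924/0.0416667⌋ = 4 → e.

AR40te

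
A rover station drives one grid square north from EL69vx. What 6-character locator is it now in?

EM60va

Latitude subsquare x = 23; +1 → 24, wraps to 0 = a, carry into square.
Latitude square 9; +1 → 10, wraps to 0, carry into field.
Latitude field L = 11; +1 → 12 = M.
The longitude characters are unchanged.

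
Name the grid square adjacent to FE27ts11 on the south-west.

FE27ts00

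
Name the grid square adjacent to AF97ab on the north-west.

Longitude subsquare a = 0; −1 → -1, wraps to 23 = x, carry into square.
Longitude square 9; −1 → 8.
Latitude subsquare b = 1; +1 → 2 = c.

AF87xc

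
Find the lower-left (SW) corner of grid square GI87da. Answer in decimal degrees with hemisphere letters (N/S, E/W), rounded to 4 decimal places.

3.0000° S, 43.7500° W

Field G=6, I=8: +6·20° lon, +8·10° lat → SW at lon -60°, lat -10°.
Square 8, 7: +8·2° lon, +7·1° lat → SW at lon -44°, lat -3°.
Subsquare d=3, a=0: +3·0.0833333° lon, +0·0.0416667° lat → SW at lon -43.75°, lat -3°.
latitude 3.0000° S, longitude 43.7500° W.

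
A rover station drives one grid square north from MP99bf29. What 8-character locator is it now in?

MP99bg20

Latitude extended square 9; +1 → 10, wraps to 0, carry into subsquare.
Latitude subsquare f = 5; +1 → 6 = g.
The longitude characters are unchanged.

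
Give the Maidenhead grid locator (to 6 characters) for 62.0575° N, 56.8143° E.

LP82jb

Shift to the Maidenhead origin (180°W, 90°S): lon 236.8143, lat 152.0575.
Field (20°×10°, letters A–R): 236.8143/20 → 11 → L, 152.0575/10 → 15 → P; chars LP.
Square (2°×1°, digits 0–9): 16.8143/2 → 8, 2.0575/1 → 2; chars 82.
Subsquare (5′×2.5′, letters a–x): 0.8143/0.0833333 → 9 → j, 0.0575/0.0416667 → 1 → b; chars jb.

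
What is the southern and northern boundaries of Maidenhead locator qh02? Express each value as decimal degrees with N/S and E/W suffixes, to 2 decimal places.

Field Q=16, H=7: +16·20° lon, +7·10° lat → SW at lon 140°, lat -20°.
Square 0, 2: +0·2° lon, +2·1° lat → SW at lon 140°, lat -18°.
Cell spans 2° lon × 1° lat.
south 18.00° S, north 17.00° S.

18.00° S, 17.00° S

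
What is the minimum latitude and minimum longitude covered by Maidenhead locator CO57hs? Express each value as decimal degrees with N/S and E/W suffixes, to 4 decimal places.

57.7500° N, 129.4167° W

Field C=2, O=14: +2·20° lon, +14·10° lat → SW at lon -140°, lat 50°.
Square 5, 7: +5·2° lon, +7·1° lat → SW at lon -130°, lat 57°.
Subsquare h=7, s=18: +7·0.0833333° lon, +18·0.0416667° lat → SW at lon -129.417°, lat 57.75°.
latitude 57.7500° N, longitude 129.4167° W.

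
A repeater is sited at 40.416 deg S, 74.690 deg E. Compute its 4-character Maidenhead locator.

Shift to the Maidenhead origin (180°W, 90°S): lon 254.69, lat 49.58.
Field: lon ⌊254.69/20⌋ = 12 → M; lat ⌊49.58/10⌋ = 4 → E.
Square: lon ⌊14.69/2⌋ = 7; lat ⌊9.58/1⌋ = 9.

ME79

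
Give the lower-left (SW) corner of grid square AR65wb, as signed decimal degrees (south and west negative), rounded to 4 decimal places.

Field A=0, R=17: +0·20° lon, +17·10° lat → SW at lon -180°, lat 80°.
Square 6, 5: +6·2° lon, +5·1° lat → SW at lon -168°, lat 85°.
Subsquare w=22, b=1: +22·0.0833333° lon, +1·0.0416667° lat → SW at lon -166.167°, lat 85.0417°.
latitude 85.0417, longitude -166.1667.

85.0417, -166.1667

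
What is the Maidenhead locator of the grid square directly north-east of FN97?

Longitude square 9; +1 → 10, wraps to 0, carry into field.
Longitude field F = 5; +1 → 6 = G.
Latitude square 7; +1 → 8.

GN08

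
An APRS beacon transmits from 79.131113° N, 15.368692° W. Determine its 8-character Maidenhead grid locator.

IQ29hd51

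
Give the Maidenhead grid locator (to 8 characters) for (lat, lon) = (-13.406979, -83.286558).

EH86io52

Offset from 180°W / 90°S: lon 96.71344°, lat 76.59302°.
Field (20°×10°, letters A–R): 96.71344/20 → 4 → E, 76.59302/10 → 7 → H; chars EH.
Square (2°×1°, digits 0–9): 16.71344/2 → 8, 6.59302/1 → 6; chars 86.
Subsquare (5′×2.5′, letters a–x): 0.71344/0.0833333 → 8 → i, 0.59302/0.0416667 → 14 → o; chars io.
Extended square (30″×15″, digits 0–9): 0.04678/0.00833333 → 5, 0.00969/0.00416667 → 2; chars 52.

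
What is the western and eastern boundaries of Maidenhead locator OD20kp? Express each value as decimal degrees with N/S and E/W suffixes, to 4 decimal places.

Field O=14, D=3: +14·20° lon, +3·10° lat → SW at lon 100°, lat -60°.
Square 2, 0: +2·2° lon, +0·1° lat → SW at lon 104°, lat -60°.
Subsquare k=10, p=15: +10·0.0833333° lon, +15·0.0416667° lat → SW at lon 104.833°, lat -59.375°.
Cell spans 0.0833333° lon × 0.0416667° lat.
west 104.8333° E, east 104.9167° E.

104.8333° E, 104.9167° E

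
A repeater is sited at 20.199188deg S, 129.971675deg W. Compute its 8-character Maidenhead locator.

Offset from 180°W / 90°S: lon 50.02832°, lat 69.80081°.
Field (20°×10°, letters A–R): 50.02832/20 → 2 → C, 69.80081/10 → 6 → G; chars CG.
Square (2°×1°, digits 0–9): 10.02832/2 → 5, 9.80081/1 → 9; chars 59.
Subsquare (5′×2.5′, letters a–x): 0.02832/0.0833333 → 0 → a, 0.80081/0.0416667 → 19 → t; chars at.
Extended square (30″×15″, digits 0–9): 0.02832/0.00833333 → 3, 0.00915/0.00416667 → 2; chars 32.

CG59at32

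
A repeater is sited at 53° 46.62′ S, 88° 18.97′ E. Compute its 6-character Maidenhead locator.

ND46df

Add 180° to longitude and 90° to latitude: 268.3162, 36.2230.
Field: lon ⌊268.3162/20⌋ = 13 → N; lat ⌊36.2230/10⌋ = 3 → D.
Square: lon ⌊8.3162/2⌋ = 4; lat ⌊6.2230/1⌋ = 6.
Subsquare: lon ⌊0.3162/0.0833333⌋ = 3 → d; lat ⌊0.2230/0.0416667⌋ = 5 → f.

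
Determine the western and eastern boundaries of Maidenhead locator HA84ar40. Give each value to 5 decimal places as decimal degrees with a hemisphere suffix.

Field H=7, A=0: +7·20° lon, +0·10° lat → SW at lon -40°, lat -90°.
Square 8, 4: +8·2° lon, +4·1° lat → SW at lon -24°, lat -86°.
Subsquare a=0, r=17: +0·0.0833333° lon, +17·0.0416667° lat → SW at lon -24°, lat -85.2917°.
Extended square 4, 0: +4·0.00833333° lon, +0·0.00416667° lat → SW at lon -23.9667°, lat -85.2917°.
Cell spans 0.00833333° lon × 0.00416667° lat.
west 23.96667° W, east 23.95833° W.

23.96667° W, 23.95833° W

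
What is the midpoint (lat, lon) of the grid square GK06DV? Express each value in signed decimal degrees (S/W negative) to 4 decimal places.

16.8958, -59.7083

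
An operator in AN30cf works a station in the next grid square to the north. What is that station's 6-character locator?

Latitude subsquare f = 5; +1 → 6 = g.
The longitude characters are unchanged.

AN30cg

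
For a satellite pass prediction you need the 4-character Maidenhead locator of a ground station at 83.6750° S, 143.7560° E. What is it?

Offset from 180°W / 90°S: lon 323.76°, lat 6.33°.
Field: lon ⌊323.76/20⌋ = 16 → Q; lat ⌊6.33/10⌋ = 0 → A.
Square: lon ⌊3.76/2⌋ = 1; lat ⌊6.33/1⌋ = 6.

QA16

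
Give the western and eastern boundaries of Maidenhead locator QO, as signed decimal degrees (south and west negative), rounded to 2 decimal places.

Field Q=16, O=14: +16·20° lon, +14·10° lat → SW at lon 140°, lat 50°.
Cell spans 20° lon × 10° lat.
west 140.00, east 160.00.

140.00, 160.00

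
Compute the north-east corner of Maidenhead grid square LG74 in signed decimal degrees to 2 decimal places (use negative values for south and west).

-25.00, 56.00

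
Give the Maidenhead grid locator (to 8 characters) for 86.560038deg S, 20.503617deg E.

Add 180° to longitude and 90° to latitude: 200.50362, 3.43996.
Field: lon ⌊200.50362/20⌋ = 10 → K; lat ⌊3.43996/10⌋ = 0 → A.
Square: lon ⌊0.50362/2⌋ = 0; lat ⌊3.43996/1⌋ = 3.
Subsquare: lon ⌊0.50362/0.0833333⌋ = 6 → g; lat ⌊0.43996/0.0416667⌋ = 10 → k.
Extended square: lon ⌊0.00362/0.00833333⌋ = 0; lat ⌊0.02330/0.00416667⌋ = 5.

KA03gk05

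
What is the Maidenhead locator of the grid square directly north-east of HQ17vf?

HQ17wg

Longitude subsquare v = 21; +1 → 22 = w.
Latitude subsquare f = 5; +1 → 6 = g.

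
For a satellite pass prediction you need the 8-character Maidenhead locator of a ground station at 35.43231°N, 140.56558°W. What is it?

BM95rk23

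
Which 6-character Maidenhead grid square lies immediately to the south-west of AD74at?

Longitude subsquare a = 0; −1 → -1, wraps to 23 = x, carry into square.
Longitude square 7; −1 → 6.
Latitude subsquare t = 19; −1 → 18 = s.

AD64xs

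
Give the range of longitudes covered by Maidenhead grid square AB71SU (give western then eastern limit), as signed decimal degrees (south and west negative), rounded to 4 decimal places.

Field A=0, B=1: +0·20° lon, +1·10° lat → SW at lon -180°, lat -80°.
Square 7, 1: +7·2° lon, +1·1° lat → SW at lon -166°, lat -79°.
Subsquare s=18, u=20: +18·0.0833333° lon, +20·0.0416667° lat → SW at lon -164.5°, lat -78.1667°.
Cell spans 0.0833333° lon × 0.0416667° lat.
west -164.5000, east -164.4167.

-164.5000, -164.4167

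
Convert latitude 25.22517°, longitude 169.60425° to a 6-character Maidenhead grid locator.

Offset from 180°W / 90°S: lon 349.6042°, lat 115.2252°.
Field: lon ⌊349.6042/20⌋ = 17 → R; lat ⌊115.2252/10⌋ = 11 → L.
Square: lon ⌊9.6042/2⌋ = 4; lat ⌊5.2252/1⌋ = 5.
Subsquare: lon ⌊1.6042/0.0833333⌋ = 19 → t; lat ⌊0.2252/0.0416667⌋ = 5 → f.

RL45tf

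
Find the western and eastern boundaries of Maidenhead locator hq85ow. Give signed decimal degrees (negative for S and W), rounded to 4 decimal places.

-22.8333, -22.7500

Field H=7, Q=16: +7·20° lon, +16·10° lat → SW at lon -40°, lat 70°.
Square 8, 5: +8·2° lon, +5·1° lat → SW at lon -24°, lat 75°.
Subsquare o=14, w=22: +14·0.0833333° lon, +22·0.0416667° lat → SW at lon -22.8333°, lat 75.9167°.
Cell spans 0.0833333° lon × 0.0416667° lat.
west -22.8333, east -22.7500.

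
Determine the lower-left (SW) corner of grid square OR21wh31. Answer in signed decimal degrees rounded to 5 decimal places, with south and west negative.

81.29583, 105.85833

Field O=14, R=17: +14·20° lon, +17·10° lat → SW at lon 100°, lat 80°.
Square 2, 1: +2·2° lon, +1·1° lat → SW at lon 104°, lat 81°.
Subsquare w=22, h=7: +22·0.0833333° lon, +7·0.0416667° lat → SW at lon 105.833°, lat 81.2917°.
Extended square 3, 1: +3·0.00833333° lon, +1·0.00416667° lat → SW at lon 105.858°, lat 81.2958°.
latitude 81.29583, longitude 105.85833.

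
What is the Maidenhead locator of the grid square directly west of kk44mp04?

KK44lp94

Longitude extended square 0; −1 → -1, wraps to 9, carry into subsquare.
Longitude subsquare m = 12; −1 → 11 = l.
The latitude characters are unchanged.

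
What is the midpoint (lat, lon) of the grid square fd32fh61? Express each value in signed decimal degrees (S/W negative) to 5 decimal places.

-57.70208, -73.52917

Field F=5, D=3: +5·20° lon, +3·10° lat → SW at lon -80°, lat -60°.
Square 3, 2: +3·2° lon, +2·1° lat → SW at lon -74°, lat -58°.
Subsquare f=5, h=7: +5·0.0833333° lon, +7·0.0416667° lat → SW at lon -73.5833°, lat -57.7083°.
Extended square 6, 1: +6·0.00833333° lon, +1·0.00416667° lat → SW at lon -73.5333°, lat -57.7042°.
Cell spans 0.00833333° lon × 0.00416667° lat. Centre is SW corner plus half of each.
latitude -57.70208, longitude -73.52917.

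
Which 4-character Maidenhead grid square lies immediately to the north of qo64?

Latitude square 4; +1 → 5.
The longitude characters are unchanged.

QO65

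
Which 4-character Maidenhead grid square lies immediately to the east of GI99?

Longitude square 9; +1 → 10, wraps to 0, carry into field.
Longitude field G = 6; +1 → 7 = H.
The latitude characters are unchanged.

HI09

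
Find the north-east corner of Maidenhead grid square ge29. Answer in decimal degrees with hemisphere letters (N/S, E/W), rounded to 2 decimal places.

40.00° S, 54.00° W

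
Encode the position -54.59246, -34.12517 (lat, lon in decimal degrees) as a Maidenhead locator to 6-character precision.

HD25wj

Add 180° to longitude and 90° to latitude: 145.8748, 35.4075.
Field (20°×10°, letters A–R): lon ⌊145.8748/20⌋ = 7 → H; lat ⌊35.4075/10⌋ = 3 → D.
Square (2°×1°, digits 0–9): lon ⌊5.8748/2⌋ = 2; lat ⌊5.4075/1⌋ = 5.
Subsquare (5′×2.5′, letters a–x): lon ⌊1.8748/0.0833333⌋ = 22 → w; lat ⌊0.4075/0.0416667⌋ = 9 → j.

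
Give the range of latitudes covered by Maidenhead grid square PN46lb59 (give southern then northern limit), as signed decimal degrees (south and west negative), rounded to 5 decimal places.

46.07917, 46.08333

Field P=15, N=13: +15·20° lon, +13·10° lat → SW at lon 120°, lat 40°.
Square 4, 6: +4·2° lon, +6·1° lat → SW at lon 128°, lat 46°.
Subsquare l=11, b=1: +11·0.0833333° lon, +1·0.0416667° lat → SW at lon 128.917°, lat 46.0417°.
Extended square 5, 9: +5·0.00833333° lon, +9·0.00416667° lat → SW at lon 128.958°, lat 46.0792°.
Cell spans 0.00833333° lon × 0.00416667° lat.
south 46.07917, north 46.08333.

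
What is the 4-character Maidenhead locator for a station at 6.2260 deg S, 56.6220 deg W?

GI13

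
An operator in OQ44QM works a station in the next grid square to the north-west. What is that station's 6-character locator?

Longitude subsquare q = 16; −1 → 15 = p.
Latitude subsquare m = 12; +1 → 13 = n.

OQ44pn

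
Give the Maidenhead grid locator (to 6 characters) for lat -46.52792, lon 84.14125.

NE23bl

Offset from 180°W / 90°S: lon 264.1413°, lat 43.4721°.
Field (20°×10°, letters A–R): 264.1413/20 → 13 → N, 43.4721/10 → 4 → E; chars NE.
Square (2°×1°, digits 0–9): 4.1413/2 → 2, 3.4721/1 → 3; chars 23.
Subsquare (5′×2.5′, letters a–x): 0.1413/0.0833333 → 1 → b, 0.4721/0.0416667 → 11 → l; chars bl.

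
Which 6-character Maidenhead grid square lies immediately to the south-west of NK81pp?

NK81oo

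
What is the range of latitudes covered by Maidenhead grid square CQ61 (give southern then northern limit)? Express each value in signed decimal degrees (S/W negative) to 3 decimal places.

71.000, 72.000

Field C=2, Q=16: +2·20° lon, +16·10° lat → SW at lon -140°, lat 70°.
Square 6, 1: +6·2° lon, +1·1° lat → SW at lon -128°, lat 71°.
Cell spans 2° lon × 1° lat.
south 71.000, north 72.000.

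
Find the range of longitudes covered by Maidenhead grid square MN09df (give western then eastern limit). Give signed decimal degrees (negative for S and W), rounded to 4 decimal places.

60.2500, 60.3333

Field M=12, N=13: +12·20° lon, +13·10° lat → SW at lon 60°, lat 40°.
Square 0, 9: +0·2° lon, +9·1° lat → SW at lon 60°, lat 49°.
Subsquare d=3, f=5: +3·0.0833333° lon, +5·0.0416667° lat → SW at lon 60.25°, lat 49.2083°.
Cell spans 0.0833333° lon × 0.0416667° lat.
west 60.2500, east 60.3333.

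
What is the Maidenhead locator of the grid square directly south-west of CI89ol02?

CI89nl91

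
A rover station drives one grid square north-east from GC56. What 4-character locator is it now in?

GC67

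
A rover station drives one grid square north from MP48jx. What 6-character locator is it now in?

Latitude subsquare x = 23; +1 → 24, wraps to 0 = a, carry into square.
Latitude square 8; +1 → 9.
The longitude characters are unchanged.

MP49ja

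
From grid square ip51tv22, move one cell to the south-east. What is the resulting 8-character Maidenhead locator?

IP51tv31

Longitude extended square 2; +1 → 3.
Latitude extended square 2; −1 → 1.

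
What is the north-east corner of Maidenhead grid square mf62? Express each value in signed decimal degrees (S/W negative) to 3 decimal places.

-37.000, 74.000

Field M=12, F=5: +12·20° lon, +5·10° lat → SW at lon 60°, lat -40°.
Square 6, 2: +6·2° lon, +2·1° lat → SW at lon 72°, lat -38°.
Cell spans 2° lon × 1° lat. NE corner is SW corner plus one full cell.
latitude -37.000, longitude 74.000.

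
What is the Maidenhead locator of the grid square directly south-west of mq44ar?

MQ34xq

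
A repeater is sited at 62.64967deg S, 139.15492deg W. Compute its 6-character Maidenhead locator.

CC07ki

Offset from 180°W / 90°S: lon 40.8451°, lat 27.3503°.
Field: lon ⌊40.8451/20⌋ = 2 → C; lat ⌊27.3503/10⌋ = 2 → C.
Square: lon ⌊0.8451/2⌋ = 0; lat ⌊7.3503/1⌋ = 7.
Subsquare: lon ⌊0.8451/0.0833333⌋ = 10 → k; lat ⌊0.3503/0.0416667⌋ = 8 → i.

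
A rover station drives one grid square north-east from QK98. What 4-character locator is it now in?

RK09

Longitude square 9; +1 → 10, wraps to 0, carry into field.
Longitude field Q = 16; +1 → 17 = R.
Latitude square 8; +1 → 9.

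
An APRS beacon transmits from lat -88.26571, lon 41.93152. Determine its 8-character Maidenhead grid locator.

Offset from 180°W / 90°S: lon 221.93152°, lat 1.73429°.
Field: lon ⌊221.93152/20⌋ = 11 → L; lat ⌊1.73429/10⌋ = 0 → A.
Square: lon ⌊1.93152/2⌋ = 0; lat ⌊1.73429/1⌋ = 1.
Subsquare: lon ⌊1.93152/0.0833333⌋ = 23 → x; lat ⌊0.73429/0.0416667⌋ = 17 → r.
Extended square: lon ⌊0.01485/0.00833333⌋ = 1; lat ⌊0.02596/0.00416667⌋ = 6.

LA01xr16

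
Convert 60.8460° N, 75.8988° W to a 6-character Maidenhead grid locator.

FP20bu

Add 180° to longitude and 90° to latitude: 104.1012, 150.8460.
Field: 104.1012/20 → 5 → F, 150.8460/10 → 15 → P; chars FP.
Square: 4.1012/2 → 2, 0.8460/1 → 0; chars 20.
Subsquare: 0.1012/0.0833333 → 1 → b, 0.8460/0.0416667 → 20 → u; chars bu.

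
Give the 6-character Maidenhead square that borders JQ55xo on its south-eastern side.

JQ65an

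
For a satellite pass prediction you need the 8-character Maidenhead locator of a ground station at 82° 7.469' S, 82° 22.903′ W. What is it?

Add 180° to longitude and 90° to latitude: 97.61828, 7.87552.
Field: lon ⌊97.61828/20⌋ = 4 → E; lat ⌊7.87552/10⌋ = 0 → A.
Square: lon ⌊17.61828/2⌋ = 8; lat ⌊7.87552/1⌋ = 7.
Subsquare: lon ⌊1.61828/0.0833333⌋ = 19 → t; lat ⌊0.87552/0.0416667⌋ = 21 → v.
Extended square: lon ⌊0.03495/0.00833333⌋ = 4; lat ⌊0.00052/0.00416667⌋ = 0.

EA87tv40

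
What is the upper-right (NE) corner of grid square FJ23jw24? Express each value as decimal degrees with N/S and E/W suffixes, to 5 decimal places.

3.93750° N, 75.22500° W

Field F=5, J=9: +5·20° lon, +9·10° lat → SW at lon -80°, lat 0°.
Square 2, 3: +2·2° lon, +3·1° lat → SW at lon -76°, lat 3°.
Subsquare j=9, w=22: +9·0.0833333° lon, +22·0.0416667° lat → SW at lon -75.25°, lat 3.91667°.
Extended square 2, 4: +2·0.00833333° lon, +4·0.00416667° lat → SW at lon -75.2333°, lat 3.93333°.
Cell spans 0.00833333° lon × 0.00416667° lat. NE corner is SW corner plus one full cell.
latitude 3.93750° N, longitude 75.22500° W.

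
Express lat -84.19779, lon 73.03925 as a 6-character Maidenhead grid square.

MA65mt

Shift to the Maidenhead origin (180°W, 90°S): lon 253.0392, lat 5.8022.
Field: 253.0392/20 → 12 → M, 5.8022/10 → 0 → A; chars MA.
Square: 13.0392/2 → 6, 5.8022/1 → 5; chars 65.
Subsquare: 1.0392/0.0833333 → 12 → m, 0.8022/0.0416667 → 19 → t; chars mt.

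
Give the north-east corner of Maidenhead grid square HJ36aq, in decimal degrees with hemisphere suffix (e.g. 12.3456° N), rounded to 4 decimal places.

6.7083° N, 33.9167° W

Field H=7, J=9: +7·20° lon, +9·10° lat → SW at lon -40°, lat 0°.
Square 3, 6: +3·2° lon, +6·1° lat → SW at lon -34°, lat 6°.
Subsquare a=0, q=16: +0·0.0833333° lon, +16·0.0416667° lat → SW at lon -34°, lat 6.66667°.
Cell spans 0.0833333° lon × 0.0416667° lat. NE corner is SW corner plus one full cell.
latitude 6.7083° N, longitude 33.9167° W.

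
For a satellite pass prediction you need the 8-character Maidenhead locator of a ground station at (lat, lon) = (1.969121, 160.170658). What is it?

RJ01cx02

Offset from 180°W / 90°S: lon 340.17066°, lat 91.96912°.
Field: 340.17066/20 → 17 → R, 91.96912/10 → 9 → J; chars RJ.
Square: 0.17066/2 → 0, 1.96912/1 → 1; chars 01.
Subsquare: 0.17066/0.0833333 → 2 → c, 0.96912/0.0416667 → 23 → x; chars cx.
Extended square: 0.00399/0.00833333 → 0, 0.01079/0.00416667 → 2; chars 02.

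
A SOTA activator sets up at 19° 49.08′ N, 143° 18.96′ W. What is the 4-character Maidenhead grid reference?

Shift to the Maidenhead origin (180°W, 90°S): lon 36.68, lat 109.82.
Field: 36.68/20 → 1 → B, 109.82/10 → 10 → K; chars BK.
Square: 16.68/2 → 8, 9.82/1 → 9; chars 89.

BK89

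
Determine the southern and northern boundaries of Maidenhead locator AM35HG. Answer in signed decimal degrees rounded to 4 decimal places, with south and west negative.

35.2500, 35.2917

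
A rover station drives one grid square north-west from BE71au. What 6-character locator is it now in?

Longitude subsquare a = 0; −1 → -1, wraps to 23 = x, carry into square.
Longitude square 7; −1 → 6.
Latitude subsquare u = 20; +1 → 21 = v.

BE61xv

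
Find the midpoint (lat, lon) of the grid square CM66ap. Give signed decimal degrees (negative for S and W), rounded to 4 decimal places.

Field C=2, M=12: +2·20° lon, +12·10° lat → SW at lon -140°, lat 30°.
Square 6, 6: +6·2° lon, +6·1° lat → SW at lon -128°, lat 36°.
Subsquare a=0, p=15: +0·0.0833333° lon, +15·0.0416667° lat → SW at lon -128°, lat 36.625°.
Cell spans 0.0833333° lon × 0.0416667° lat. Centre is SW corner plus half of each.
latitude 36.6458, longitude -127.9583.

36.6458, -127.9583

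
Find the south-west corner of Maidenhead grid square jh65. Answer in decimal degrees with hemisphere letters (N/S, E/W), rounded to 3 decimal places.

Field J=9, H=7: +9·20° lon, +7·10° lat → SW at lon 0°, lat -20°.
Square 6, 5: +6·2° lon, +5·1° lat → SW at lon 12°, lat -15°.
latitude 15.000° S, longitude 12.000° E.

15.000° S, 12.000° E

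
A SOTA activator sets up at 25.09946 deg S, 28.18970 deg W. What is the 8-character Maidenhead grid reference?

HG54vv76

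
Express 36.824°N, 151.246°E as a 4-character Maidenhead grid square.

Shift to the Maidenhead origin (180°W, 90°S): lon 331.25, lat 126.82.
Field (20°×10°, letters A–R): lon ⌊331.25/20⌋ = 16 → Q; lat ⌊126.82/10⌋ = 12 → M.
Square (2°×1°, digits 0–9): lon ⌊11.25/2⌋ = 5; lat ⌊6.82/1⌋ = 6.

QM56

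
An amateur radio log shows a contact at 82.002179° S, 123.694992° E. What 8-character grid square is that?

PA17ux39

Offset from 180°W / 90°S: lon 303.69499°, lat 7.99782°.
Field: 303.69499/20 → 15 → P, 7.99782/10 → 0 → A; chars PA.
Square: 3.69499/2 → 1, 7.99782/1 → 7; chars 17.
Subsquare: 1.69499/0.0833333 → 20 → u, 0.99782/0.0416667 → 23 → x; chars ux.
Extended square: 0.02833/0.00833333 → 3, 0.03949/0.00416667 → 9; chars 39.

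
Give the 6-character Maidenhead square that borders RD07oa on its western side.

RD07na

Longitude subsquare o = 14; −1 → 13 = n.
The latitude characters are unchanged.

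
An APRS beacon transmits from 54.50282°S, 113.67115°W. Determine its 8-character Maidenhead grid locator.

DD35dl99

Shift to the Maidenhead origin (180°W, 90°S): lon 66.32885, lat 35.49718.
Field: 66.32885/20 → 3 → D, 35.49718/10 → 3 → D; chars DD.
Square: 6.32885/2 → 3, 5.49718/1 → 5; chars 35.
Subsquare: 0.32885/0.0833333 → 3 → d, 0.49718/0.0416667 → 11 → l; chars dl.
Extended square: 0.07885/0.00833333 → 9, 0.03885/0.00416667 → 9; chars 99.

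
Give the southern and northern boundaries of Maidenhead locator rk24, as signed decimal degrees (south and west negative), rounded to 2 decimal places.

14.00, 15.00

Field R=17, K=10: +17·20° lon, +10·10° lat → SW at lon 160°, lat 10°.
Square 2, 4: +2·2° lon, +4·1° lat → SW at lon 164°, lat 14°.
Cell spans 2° lon × 1° lat.
south 14.00, north 15.00.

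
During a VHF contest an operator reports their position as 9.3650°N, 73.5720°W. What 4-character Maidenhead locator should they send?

FJ39

Offset from 180°W / 90°S: lon 106.43°, lat 99.36°.
Field (20°×10°, letters A–R): 106.43/20 → 5 → F, 99.36/10 → 9 → J; chars FJ.
Square (2°×1°, digits 0–9): 6.43/2 → 3, 9.36/1 → 9; chars 39.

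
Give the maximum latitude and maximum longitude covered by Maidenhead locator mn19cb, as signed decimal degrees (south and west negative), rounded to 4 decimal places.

Field M=12, N=13: +12·20° lon, +13·10° lat → SW at lon 60°, lat 40°.
Square 1, 9: +1·2° lon, +9·1° lat → SW at lon 62°, lat 49°.
Subsquare c=2, b=1: +2·0.0833333° lon, +1·0.0416667° lat → SW at lon 62.1667°, lat 49.0417°.
Cell spans 0.0833333° lon × 0.0416667° lat. NE corner is SW corner plus one full cell.
latitude 49.0833, longitude 62.2500.

49.0833, 62.2500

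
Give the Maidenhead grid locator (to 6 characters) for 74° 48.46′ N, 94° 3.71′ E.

NQ74at

Add 180° to longitude and 90° to latitude: 274.0618, 164.8077.
Field (20°×10°, letters A–R): 274.0618/20 → 13 → N, 164.8077/10 → 16 → Q; chars NQ.
Square (2°×1°, digits 0–9): 14.0618/2 → 7, 4.8077/1 → 4; chars 74.
Subsquare (5′×2.5′, letters a–x): 0.0618/0.0833333 → 0 → a, 0.8077/0.0416667 → 19 → t; chars at.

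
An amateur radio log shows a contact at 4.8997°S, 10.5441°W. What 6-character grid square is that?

Shift to the Maidenhead origin (180°W, 90°S): lon 169.4559, lat 85.1003.
Field: lon ⌊169.4559/20⌋ = 8 → I; lat ⌊85.1003/10⌋ = 8 → I.
Square: lon ⌊9.4559/2⌋ = 4; lat ⌊5.1003/1⌋ = 5.
Subsquare: lon ⌊1.4559/0.0833333⌋ = 17 → r; lat ⌊0.1003/0.0416667⌋ = 2 → c.

II45rc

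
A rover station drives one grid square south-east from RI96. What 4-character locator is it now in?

AI05

Longitude square 9; +1 → 10, wraps to 0, carry into field.
Longitude field R = 17; +1 → 18, wraps to 0 = A, wrapping around the antimeridian.
Latitude square 6; −1 → 5.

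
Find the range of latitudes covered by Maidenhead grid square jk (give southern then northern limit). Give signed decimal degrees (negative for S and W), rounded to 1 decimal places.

10.0, 20.0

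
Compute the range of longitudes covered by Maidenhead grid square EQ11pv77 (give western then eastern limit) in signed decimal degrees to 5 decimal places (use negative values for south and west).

-96.69167, -96.68333

Field E=4, Q=16: +4·20° lon, +16·10° lat → SW at lon -100°, lat 70°.
Square 1, 1: +1·2° lon, +1·1° lat → SW at lon -98°, lat 71°.
Subsquare p=15, v=21: +15·0.0833333° lon, +21·0.0416667° lat → SW at lon -96.75°, lat 71.875°.
Extended square 7, 7: +7·0.00833333° lon, +7·0.00416667° lat → SW at lon -96.6917°, lat 71.9042°.
Cell spans 0.00833333° lon × 0.00416667° lat.
west -96.69167, east -96.68333.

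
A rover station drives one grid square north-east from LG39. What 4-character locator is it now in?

Longitude square 3; +1 → 4.
Latitude square 9; +1 → 10, wraps to 0, carry into field.
Latitude field G = 6; +1 → 7 = H.

LH40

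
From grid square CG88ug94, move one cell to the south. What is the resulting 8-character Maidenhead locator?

Latitude extended square 4; −1 → 3.
The longitude characters are unchanged.

CG88ug93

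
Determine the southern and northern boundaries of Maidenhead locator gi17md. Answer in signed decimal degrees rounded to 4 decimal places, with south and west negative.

Field G=6, I=8: +6·20° lon, +8·10° lat → SW at lon -60°, lat -10°.
Square 1, 7: +1·2° lon, +7·1° lat → SW at lon -58°, lat -3°.
Subsquare m=12, d=3: +12·0.0833333° lon, +3·0.0416667° lat → SW at lon -57°, lat -2.875°.
Cell spans 0.0833333° lon × 0.0416667° lat.
south -2.8750, north -2.8333.

-2.8750, -2.8333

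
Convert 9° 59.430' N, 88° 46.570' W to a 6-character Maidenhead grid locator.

Offset from 180°W / 90°S: lon 91.2238°, lat 99.9905°.
Field: 91.2238/20 → 4 → E, 99.9905/10 → 9 → J; chars EJ.
Square: 11.2238/2 → 5, 9.9905/1 → 9; chars 59.
Subsquare: 1.2238/0.0833333 → 14 → o, 0.9905/0.0416667 → 23 → x; chars ox.

EJ59ox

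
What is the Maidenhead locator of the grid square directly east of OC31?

OC41

Longitude square 3; +1 → 4.
The latitude characters are unchanged.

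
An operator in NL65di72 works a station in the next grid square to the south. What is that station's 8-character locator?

Latitude extended square 2; −1 → 1.
The longitude characters are unchanged.

NL65di71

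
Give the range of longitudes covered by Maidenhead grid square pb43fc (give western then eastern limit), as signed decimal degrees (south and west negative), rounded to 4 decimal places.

128.4167, 128.5000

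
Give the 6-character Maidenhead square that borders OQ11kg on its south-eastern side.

OQ11lf

Longitude subsquare k = 10; +1 → 11 = l.
Latitude subsquare g = 6; −1 → 5 = f.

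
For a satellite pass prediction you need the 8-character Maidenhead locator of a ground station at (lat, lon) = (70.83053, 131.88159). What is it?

Shift to the Maidenhead origin (180°W, 90°S): lon 311.88159, lat 160.83053.
Field: 311.88159/20 → 15 → P, 160.83053/10 → 16 → Q; chars PQ.
Square: 11.88159/2 → 5, 0.83053/1 → 0; chars 50.
Subsquare: 1.88159/0.0833333 → 22 → w, 0.83053/0.0416667 → 19 → t; chars wt.
Extended square: 0.04826/0.00833333 → 5, 0.03886/0.00416667 → 9; chars 59.

PQ50wt59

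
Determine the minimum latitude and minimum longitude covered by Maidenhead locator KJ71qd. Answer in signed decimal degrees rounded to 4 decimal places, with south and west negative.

Field K=10, J=9: +10·20° lon, +9·10° lat → SW at lon 20°, lat 0°.
Square 7, 1: +7·2° lon, +1·1° lat → SW at lon 34°, lat 1°.
Subsquare q=16, d=3: +16·0.0833333° lon, +3·0.0416667° lat → SW at lon 35.3333°, lat 1.125°.
latitude 1.1250, longitude 35.3333.

1.1250, 35.3333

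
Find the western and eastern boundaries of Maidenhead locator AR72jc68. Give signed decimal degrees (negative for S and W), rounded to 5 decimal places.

-165.20000, -165.19167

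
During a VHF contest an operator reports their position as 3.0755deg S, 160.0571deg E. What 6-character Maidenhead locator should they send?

Shift to the Maidenhead origin (180°W, 90°S): lon 340.0571, lat 86.9245.
Field: lon ⌊340.0571/20⌋ = 17 → R; lat ⌊86.9245/10⌋ = 8 → I.
Square: lon ⌊0.0571/2⌋ = 0; lat ⌊6.9245/1⌋ = 6.
Subsquare: lon ⌊0.0571/0.0833333⌋ = 0 → a; lat ⌊0.9245/0.0416667⌋ = 22 → w.

RI06aw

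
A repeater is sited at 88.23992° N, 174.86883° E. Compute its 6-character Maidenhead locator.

Shift to the Maidenhead origin (180°W, 90°S): lon 354.8688, lat 178.2399.
Field: 354.8688/20 → 17 → R, 178.2399/10 → 17 → R; chars RR.
Square: 14.8688/2 → 7, 8.2399/1 → 8; chars 78.
Subsquare: 0.8688/0.0833333 → 10 → k, 0.2399/0.0416667 → 5 → f; chars kf.

RR78kf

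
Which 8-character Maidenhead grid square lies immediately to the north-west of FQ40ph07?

Longitude extended square 0; −1 → -1, wraps to 9, carry into subsquare.
Longitude subsquare p = 15; −1 → 14 = o.
Latitude extended square 7; +1 → 8.

FQ40oh98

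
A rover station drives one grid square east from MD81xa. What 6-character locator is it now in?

MD91aa

Longitude subsquare x = 23; +1 → 24, wraps to 0 = a, carry into square.
Longitude square 8; +1 → 9.
The latitude characters are unchanged.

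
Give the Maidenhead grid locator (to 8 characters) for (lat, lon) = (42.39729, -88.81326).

Offset from 180°W / 90°S: lon 91.18674°, lat 132.39729°.
Field: lon ⌊91.18674/20⌋ = 4 → E; lat ⌊132.39729/10⌋ = 13 → N.
Square: lon ⌊11.18674/2⌋ = 5; lat ⌊2.39729/1⌋ = 2.
Subsquare: lon ⌊1.18674/0.0833333⌋ = 14 → o; lat ⌊0.39729/0.0416667⌋ = 9 → j.
Extended square: lon ⌊0.02007/0.00833333⌋ = 2; lat ⌊0.02229/0.00416667⌋ = 5.

EN52oj25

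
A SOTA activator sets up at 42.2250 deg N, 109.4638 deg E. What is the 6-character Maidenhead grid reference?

Offset from 180°W / 90°S: lon 289.4638°, lat 132.2250°.
Field (20°×10°, letters A–R): lon ⌊289.4638/20⌋ = 14 → O; lat ⌊132.2250/10⌋ = 13 → N.
Square (2°×1°, digits 0–9): lon ⌊9.4638/2⌋ = 4; lat ⌊2.2250/1⌋ = 2.
Subsquare (5′×2.5′, letters a–x): lon ⌊1.4638/0.0833333⌋ = 17 → r; lat ⌊0.2250/0.0416667⌋ = 5 → f.

ON42rf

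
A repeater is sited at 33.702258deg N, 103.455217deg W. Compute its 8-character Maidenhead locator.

DM83gq58

Shift to the Maidenhead origin (180°W, 90°S): lon 76.54478, lat 123.70226.
Field: 76.54478/20 → 3 → D, 123.70226/10 → 12 → M; chars DM.
Square: 16.54478/2 → 8, 3.70226/1 → 3; chars 83.
Subsquare: 0.54478/0.0833333 → 6 → g, 0.70226/0.0416667 → 16 → q; chars gq.
Extended square: 0.04478/0.00833333 → 5, 0.03559/0.00416667 → 8; chars 58.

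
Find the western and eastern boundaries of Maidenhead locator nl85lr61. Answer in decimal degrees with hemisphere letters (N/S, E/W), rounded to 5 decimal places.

Field N=13, L=11: +13·20° lon, +11·10° lat → SW at lon 80°, lat 20°.
Square 8, 5: +8·2° lon, +5·1° lat → SW at lon 96°, lat 25°.
Subsquare l=11, r=17: +11·0.0833333° lon, +17·0.0416667° lat → SW at lon 96.9167°, lat 25.7083°.
Extended square 6, 1: +6·0.00833333° lon, +1·0.00416667° lat → SW at lon 96.9667°, lat 25.7125°.
Cell spans 0.00833333° lon × 0.00416667° lat.
west 96.96667° E, east 96.97500° E.

96.96667° E, 96.97500° E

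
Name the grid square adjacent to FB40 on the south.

FA49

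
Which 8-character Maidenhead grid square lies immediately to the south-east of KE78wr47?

KE78wr56

Longitude extended square 4; +1 → 5.
Latitude extended square 7; −1 → 6.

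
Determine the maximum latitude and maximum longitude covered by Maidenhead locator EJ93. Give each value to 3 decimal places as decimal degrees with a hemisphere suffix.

4.000° N, 80.000° W

Field E=4, J=9: +4·20° lon, +9·10° lat → SW at lon -100°, lat 0°.
Square 9, 3: +9·2° lon, +3·1° lat → SW at lon -82°, lat 3°.
Cell spans 2° lon × 1° lat. NE corner is SW corner plus one full cell.
latitude 4.000° N, longitude 80.000° W.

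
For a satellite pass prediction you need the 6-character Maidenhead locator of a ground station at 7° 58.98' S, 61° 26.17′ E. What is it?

MI02ra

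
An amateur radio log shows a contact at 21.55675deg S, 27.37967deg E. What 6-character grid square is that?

KG38qk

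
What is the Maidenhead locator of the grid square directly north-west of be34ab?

BE24xc

Longitude subsquare a = 0; −1 → -1, wraps to 23 = x, carry into square.
Longitude square 3; −1 → 2.
Latitude subsquare b = 1; +1 → 2 = c.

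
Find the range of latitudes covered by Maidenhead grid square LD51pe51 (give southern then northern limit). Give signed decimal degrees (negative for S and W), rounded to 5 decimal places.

Field L=11, D=3: +11·20° lon, +3·10° lat → SW at lon 40°, lat -60°.
Square 5, 1: +5·2° lon, +1·1° lat → SW at lon 50°, lat -59°.
Subsquare p=15, e=4: +15·0.0833333° lon, +4·0.0416667° lat → SW at lon 51.25°, lat -58.8333°.
Extended square 5, 1: +5·0.00833333° lon, +1·0.00416667° lat → SW at lon 51.2917°, lat -58.8292°.
Cell spans 0.00833333° lon × 0.00416667° lat.
south -58.82917, north -58.82500.

-58.82917, -58.82500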